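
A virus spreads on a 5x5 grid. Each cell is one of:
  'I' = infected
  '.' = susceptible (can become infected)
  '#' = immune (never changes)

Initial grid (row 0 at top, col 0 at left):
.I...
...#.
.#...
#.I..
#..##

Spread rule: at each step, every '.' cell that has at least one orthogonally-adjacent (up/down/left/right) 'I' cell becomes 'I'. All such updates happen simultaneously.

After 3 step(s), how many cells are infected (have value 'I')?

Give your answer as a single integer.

Answer: 18

Derivation:
Step 0 (initial): 2 infected
Step 1: +7 new -> 9 infected
Step 2: +6 new -> 15 infected
Step 3: +3 new -> 18 infected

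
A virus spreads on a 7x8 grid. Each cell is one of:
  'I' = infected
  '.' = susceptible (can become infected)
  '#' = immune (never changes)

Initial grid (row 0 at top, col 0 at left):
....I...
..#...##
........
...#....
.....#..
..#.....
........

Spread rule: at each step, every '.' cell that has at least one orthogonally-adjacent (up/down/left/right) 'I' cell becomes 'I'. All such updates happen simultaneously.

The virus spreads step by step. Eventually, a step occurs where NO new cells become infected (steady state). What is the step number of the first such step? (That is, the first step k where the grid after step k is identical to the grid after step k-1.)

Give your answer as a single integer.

Step 0 (initial): 1 infected
Step 1: +3 new -> 4 infected
Step 2: +5 new -> 9 infected
Step 3: +5 new -> 14 infected
Step 4: +6 new -> 20 infected
Step 5: +7 new -> 27 infected
Step 6: +8 new -> 35 infected
Step 7: +6 new -> 41 infected
Step 8: +5 new -> 46 infected
Step 9: +3 new -> 49 infected
Step 10: +1 new -> 50 infected
Step 11: +0 new -> 50 infected

Answer: 11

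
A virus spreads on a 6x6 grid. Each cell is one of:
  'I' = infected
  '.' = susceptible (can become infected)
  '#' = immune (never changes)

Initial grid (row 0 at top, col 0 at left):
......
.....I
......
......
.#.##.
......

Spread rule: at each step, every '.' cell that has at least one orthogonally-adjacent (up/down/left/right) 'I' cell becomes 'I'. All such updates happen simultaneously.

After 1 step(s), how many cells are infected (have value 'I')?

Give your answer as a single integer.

Step 0 (initial): 1 infected
Step 1: +3 new -> 4 infected

Answer: 4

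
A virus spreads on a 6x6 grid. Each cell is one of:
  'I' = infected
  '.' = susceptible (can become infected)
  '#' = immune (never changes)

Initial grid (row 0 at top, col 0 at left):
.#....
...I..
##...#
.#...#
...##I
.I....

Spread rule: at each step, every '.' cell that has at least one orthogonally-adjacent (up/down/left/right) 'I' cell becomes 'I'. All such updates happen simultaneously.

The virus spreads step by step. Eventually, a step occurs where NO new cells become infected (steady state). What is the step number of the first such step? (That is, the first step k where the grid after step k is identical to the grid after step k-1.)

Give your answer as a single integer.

Answer: 5

Derivation:
Step 0 (initial): 3 infected
Step 1: +8 new -> 11 infected
Step 2: +11 new -> 22 infected
Step 3: +5 new -> 27 infected
Step 4: +1 new -> 28 infected
Step 5: +0 new -> 28 infected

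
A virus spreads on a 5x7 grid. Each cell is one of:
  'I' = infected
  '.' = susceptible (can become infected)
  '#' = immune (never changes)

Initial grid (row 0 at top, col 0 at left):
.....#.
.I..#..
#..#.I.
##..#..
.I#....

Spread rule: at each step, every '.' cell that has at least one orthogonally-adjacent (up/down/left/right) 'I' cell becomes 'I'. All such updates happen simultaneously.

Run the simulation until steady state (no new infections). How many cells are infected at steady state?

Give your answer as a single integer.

Step 0 (initial): 3 infected
Step 1: +9 new -> 12 infected
Step 2: +7 new -> 19 infected
Step 3: +5 new -> 24 infected
Step 4: +3 new -> 27 infected
Step 5: +0 new -> 27 infected

Answer: 27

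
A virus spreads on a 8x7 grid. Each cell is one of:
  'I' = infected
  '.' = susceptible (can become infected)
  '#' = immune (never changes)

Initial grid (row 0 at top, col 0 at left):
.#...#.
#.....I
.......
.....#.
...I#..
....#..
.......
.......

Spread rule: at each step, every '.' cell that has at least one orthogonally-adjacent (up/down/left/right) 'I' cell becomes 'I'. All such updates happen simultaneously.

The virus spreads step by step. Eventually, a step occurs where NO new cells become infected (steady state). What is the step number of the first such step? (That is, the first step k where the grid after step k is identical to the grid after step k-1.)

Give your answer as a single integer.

Step 0 (initial): 2 infected
Step 1: +6 new -> 8 infected
Step 2: +9 new -> 17 infected
Step 3: +11 new -> 28 infected
Step 4: +11 new -> 39 infected
Step 5: +8 new -> 47 infected
Step 6: +2 new -> 49 infected
Step 7: +0 new -> 49 infected

Answer: 7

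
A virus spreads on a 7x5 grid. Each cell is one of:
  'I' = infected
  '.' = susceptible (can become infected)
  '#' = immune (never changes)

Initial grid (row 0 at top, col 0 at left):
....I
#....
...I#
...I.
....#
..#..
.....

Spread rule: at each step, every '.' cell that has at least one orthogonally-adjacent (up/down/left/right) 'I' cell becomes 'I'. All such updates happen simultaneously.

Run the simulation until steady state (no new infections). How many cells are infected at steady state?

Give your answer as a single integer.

Step 0 (initial): 3 infected
Step 1: +7 new -> 10 infected
Step 2: +6 new -> 16 infected
Step 3: +7 new -> 23 infected
Step 4: +5 new -> 28 infected
Step 5: +2 new -> 30 infected
Step 6: +1 new -> 31 infected
Step 7: +0 new -> 31 infected

Answer: 31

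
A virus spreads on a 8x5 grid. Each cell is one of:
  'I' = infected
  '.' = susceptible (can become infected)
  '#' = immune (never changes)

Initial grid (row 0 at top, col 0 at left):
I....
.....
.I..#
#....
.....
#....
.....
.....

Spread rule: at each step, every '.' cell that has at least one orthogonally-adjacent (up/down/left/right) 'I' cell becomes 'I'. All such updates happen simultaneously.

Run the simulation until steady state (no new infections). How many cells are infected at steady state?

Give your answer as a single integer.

Answer: 37

Derivation:
Step 0 (initial): 2 infected
Step 1: +6 new -> 8 infected
Step 2: +5 new -> 13 infected
Step 3: +6 new -> 19 infected
Step 4: +6 new -> 25 infected
Step 5: +5 new -> 30 infected
Step 6: +4 new -> 34 infected
Step 7: +2 new -> 36 infected
Step 8: +1 new -> 37 infected
Step 9: +0 new -> 37 infected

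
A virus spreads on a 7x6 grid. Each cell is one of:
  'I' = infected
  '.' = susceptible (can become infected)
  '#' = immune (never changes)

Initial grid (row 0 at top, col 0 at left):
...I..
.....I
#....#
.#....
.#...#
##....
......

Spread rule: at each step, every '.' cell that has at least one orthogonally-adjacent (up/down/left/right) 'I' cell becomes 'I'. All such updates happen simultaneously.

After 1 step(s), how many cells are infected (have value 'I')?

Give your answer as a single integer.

Step 0 (initial): 2 infected
Step 1: +5 new -> 7 infected

Answer: 7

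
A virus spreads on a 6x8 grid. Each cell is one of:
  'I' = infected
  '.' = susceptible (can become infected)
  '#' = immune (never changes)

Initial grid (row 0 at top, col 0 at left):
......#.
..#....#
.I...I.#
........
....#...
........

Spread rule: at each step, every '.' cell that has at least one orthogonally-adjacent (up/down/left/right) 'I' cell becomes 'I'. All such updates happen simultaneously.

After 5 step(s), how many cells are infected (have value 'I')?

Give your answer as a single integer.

Step 0 (initial): 2 infected
Step 1: +8 new -> 10 infected
Step 2: +12 new -> 22 infected
Step 3: +11 new -> 33 infected
Step 4: +7 new -> 40 infected
Step 5: +2 new -> 42 infected

Answer: 42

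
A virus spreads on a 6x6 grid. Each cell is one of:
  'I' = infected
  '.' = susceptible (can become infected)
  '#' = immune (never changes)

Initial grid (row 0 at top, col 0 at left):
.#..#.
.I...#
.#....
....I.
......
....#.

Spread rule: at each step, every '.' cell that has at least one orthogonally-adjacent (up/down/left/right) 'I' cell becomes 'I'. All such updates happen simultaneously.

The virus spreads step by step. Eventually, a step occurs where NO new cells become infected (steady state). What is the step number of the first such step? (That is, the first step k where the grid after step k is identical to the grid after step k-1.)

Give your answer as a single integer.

Answer: 6

Derivation:
Step 0 (initial): 2 infected
Step 1: +6 new -> 8 infected
Step 2: +11 new -> 19 infected
Step 3: +6 new -> 25 infected
Step 4: +3 new -> 28 infected
Step 5: +2 new -> 30 infected
Step 6: +0 new -> 30 infected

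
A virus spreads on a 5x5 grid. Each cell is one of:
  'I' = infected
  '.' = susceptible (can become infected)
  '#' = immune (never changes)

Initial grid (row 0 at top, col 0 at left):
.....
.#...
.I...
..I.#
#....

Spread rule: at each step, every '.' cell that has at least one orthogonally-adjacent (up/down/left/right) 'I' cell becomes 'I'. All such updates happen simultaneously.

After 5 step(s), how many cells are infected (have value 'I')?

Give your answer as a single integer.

Step 0 (initial): 2 infected
Step 1: +5 new -> 7 infected
Step 2: +6 new -> 13 infected
Step 3: +5 new -> 18 infected
Step 4: +3 new -> 21 infected
Step 5: +1 new -> 22 infected

Answer: 22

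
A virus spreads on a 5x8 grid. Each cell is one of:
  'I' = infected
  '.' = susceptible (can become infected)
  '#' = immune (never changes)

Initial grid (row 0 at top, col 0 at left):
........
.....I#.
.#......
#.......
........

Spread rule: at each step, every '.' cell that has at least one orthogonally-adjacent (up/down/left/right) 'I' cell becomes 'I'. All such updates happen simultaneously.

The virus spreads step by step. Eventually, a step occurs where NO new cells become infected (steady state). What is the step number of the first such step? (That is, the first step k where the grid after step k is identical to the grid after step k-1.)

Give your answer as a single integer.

Answer: 9

Derivation:
Step 0 (initial): 1 infected
Step 1: +3 new -> 4 infected
Step 2: +6 new -> 10 infected
Step 3: +8 new -> 18 infected
Step 4: +8 new -> 26 infected
Step 5: +5 new -> 31 infected
Step 6: +4 new -> 35 infected
Step 7: +1 new -> 36 infected
Step 8: +1 new -> 37 infected
Step 9: +0 new -> 37 infected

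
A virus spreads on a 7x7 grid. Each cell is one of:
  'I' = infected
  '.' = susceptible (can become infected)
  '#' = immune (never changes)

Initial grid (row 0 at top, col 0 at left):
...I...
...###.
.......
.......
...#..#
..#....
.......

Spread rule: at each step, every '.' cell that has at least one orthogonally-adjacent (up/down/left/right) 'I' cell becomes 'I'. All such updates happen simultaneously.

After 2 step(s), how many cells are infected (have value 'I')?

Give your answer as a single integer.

Step 0 (initial): 1 infected
Step 1: +2 new -> 3 infected
Step 2: +3 new -> 6 infected

Answer: 6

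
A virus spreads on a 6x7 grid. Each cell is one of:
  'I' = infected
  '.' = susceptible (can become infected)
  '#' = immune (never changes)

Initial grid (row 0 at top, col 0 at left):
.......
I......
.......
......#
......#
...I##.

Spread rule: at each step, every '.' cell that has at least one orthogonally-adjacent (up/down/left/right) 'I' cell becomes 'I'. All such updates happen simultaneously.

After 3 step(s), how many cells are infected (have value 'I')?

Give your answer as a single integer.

Step 0 (initial): 2 infected
Step 1: +5 new -> 7 infected
Step 2: +8 new -> 15 infected
Step 3: +11 new -> 26 infected

Answer: 26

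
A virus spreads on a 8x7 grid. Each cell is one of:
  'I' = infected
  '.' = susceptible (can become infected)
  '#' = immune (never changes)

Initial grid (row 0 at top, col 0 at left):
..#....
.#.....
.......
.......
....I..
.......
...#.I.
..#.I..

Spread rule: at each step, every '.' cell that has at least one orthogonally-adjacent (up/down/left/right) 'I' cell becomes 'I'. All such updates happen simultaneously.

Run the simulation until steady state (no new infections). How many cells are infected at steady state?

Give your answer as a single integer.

Step 0 (initial): 3 infected
Step 1: +9 new -> 12 infected
Step 2: +8 new -> 20 infected
Step 3: +7 new -> 27 infected
Step 4: +9 new -> 36 infected
Step 5: +8 new -> 44 infected
Step 6: +4 new -> 48 infected
Step 7: +2 new -> 50 infected
Step 8: +1 new -> 51 infected
Step 9: +1 new -> 52 infected
Step 10: +0 new -> 52 infected

Answer: 52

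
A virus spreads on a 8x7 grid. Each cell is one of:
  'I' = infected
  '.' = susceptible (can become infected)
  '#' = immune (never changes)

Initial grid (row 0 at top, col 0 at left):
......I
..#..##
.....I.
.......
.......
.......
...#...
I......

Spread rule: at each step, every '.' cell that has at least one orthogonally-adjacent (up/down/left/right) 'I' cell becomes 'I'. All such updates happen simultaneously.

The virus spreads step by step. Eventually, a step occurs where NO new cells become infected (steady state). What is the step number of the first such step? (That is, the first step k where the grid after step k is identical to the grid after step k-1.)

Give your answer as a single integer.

Step 0 (initial): 3 infected
Step 1: +6 new -> 9 infected
Step 2: +9 new -> 18 infected
Step 3: +11 new -> 29 infected
Step 4: +11 new -> 40 infected
Step 5: +9 new -> 49 infected
Step 6: +3 new -> 52 infected
Step 7: +0 new -> 52 infected

Answer: 7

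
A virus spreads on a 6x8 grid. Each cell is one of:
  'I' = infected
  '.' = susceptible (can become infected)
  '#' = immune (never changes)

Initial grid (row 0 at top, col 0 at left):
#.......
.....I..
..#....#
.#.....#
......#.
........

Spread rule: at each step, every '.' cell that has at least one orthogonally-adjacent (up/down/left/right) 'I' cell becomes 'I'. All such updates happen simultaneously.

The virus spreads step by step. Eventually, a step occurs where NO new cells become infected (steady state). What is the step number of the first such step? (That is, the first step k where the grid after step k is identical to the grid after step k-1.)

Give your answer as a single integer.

Step 0 (initial): 1 infected
Step 1: +4 new -> 5 infected
Step 2: +7 new -> 12 infected
Step 3: +7 new -> 19 infected
Step 4: +5 new -> 24 infected
Step 5: +7 new -> 31 infected
Step 6: +4 new -> 35 infected
Step 7: +4 new -> 39 infected
Step 8: +2 new -> 41 infected
Step 9: +1 new -> 42 infected
Step 10: +0 new -> 42 infected

Answer: 10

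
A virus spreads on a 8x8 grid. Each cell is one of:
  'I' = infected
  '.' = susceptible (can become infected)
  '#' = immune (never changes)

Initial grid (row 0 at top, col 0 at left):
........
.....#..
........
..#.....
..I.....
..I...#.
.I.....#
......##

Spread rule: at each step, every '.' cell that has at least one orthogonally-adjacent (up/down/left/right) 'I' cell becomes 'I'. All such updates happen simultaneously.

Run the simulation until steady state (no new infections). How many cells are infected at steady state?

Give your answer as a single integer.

Step 0 (initial): 3 infected
Step 1: +7 new -> 10 infected
Step 2: +9 new -> 19 infected
Step 3: +8 new -> 27 infected
Step 4: +9 new -> 36 infected
Step 5: +10 new -> 46 infected
Step 6: +6 new -> 52 infected
Step 7: +3 new -> 55 infected
Step 8: +2 new -> 57 infected
Step 9: +1 new -> 58 infected
Step 10: +0 new -> 58 infected

Answer: 58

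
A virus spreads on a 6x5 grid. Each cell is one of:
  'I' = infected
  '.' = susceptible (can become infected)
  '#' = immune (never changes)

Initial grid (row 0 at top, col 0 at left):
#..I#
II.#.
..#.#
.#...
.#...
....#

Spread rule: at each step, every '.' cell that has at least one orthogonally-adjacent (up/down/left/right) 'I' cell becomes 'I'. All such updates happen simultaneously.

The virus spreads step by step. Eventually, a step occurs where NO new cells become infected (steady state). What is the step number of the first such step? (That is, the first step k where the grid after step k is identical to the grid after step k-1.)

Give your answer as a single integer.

Answer: 11

Derivation:
Step 0 (initial): 3 infected
Step 1: +5 new -> 8 infected
Step 2: +1 new -> 9 infected
Step 3: +1 new -> 10 infected
Step 4: +1 new -> 11 infected
Step 5: +1 new -> 12 infected
Step 6: +1 new -> 13 infected
Step 7: +2 new -> 15 infected
Step 8: +2 new -> 17 infected
Step 9: +2 new -> 19 infected
Step 10: +2 new -> 21 infected
Step 11: +0 new -> 21 infected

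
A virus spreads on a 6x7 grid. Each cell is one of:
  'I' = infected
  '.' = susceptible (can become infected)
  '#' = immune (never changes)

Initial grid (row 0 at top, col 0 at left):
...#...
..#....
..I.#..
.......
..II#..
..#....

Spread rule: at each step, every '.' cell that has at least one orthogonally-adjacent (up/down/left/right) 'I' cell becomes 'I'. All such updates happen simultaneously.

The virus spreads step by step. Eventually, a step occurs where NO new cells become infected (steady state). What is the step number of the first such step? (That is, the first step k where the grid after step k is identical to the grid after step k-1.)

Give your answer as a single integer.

Answer: 7

Derivation:
Step 0 (initial): 3 infected
Step 1: +6 new -> 9 infected
Step 2: +8 new -> 17 infected
Step 3: +7 new -> 24 infected
Step 4: +8 new -> 32 infected
Step 5: +4 new -> 36 infected
Step 6: +1 new -> 37 infected
Step 7: +0 new -> 37 infected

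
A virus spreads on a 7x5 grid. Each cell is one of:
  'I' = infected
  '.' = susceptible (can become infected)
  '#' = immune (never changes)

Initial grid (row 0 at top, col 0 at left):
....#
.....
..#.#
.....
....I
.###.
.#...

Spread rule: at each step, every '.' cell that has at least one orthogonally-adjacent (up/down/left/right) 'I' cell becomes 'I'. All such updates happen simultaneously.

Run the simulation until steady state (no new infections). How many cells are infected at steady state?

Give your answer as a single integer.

Answer: 28

Derivation:
Step 0 (initial): 1 infected
Step 1: +3 new -> 4 infected
Step 2: +3 new -> 7 infected
Step 3: +4 new -> 11 infected
Step 4: +4 new -> 15 infected
Step 5: +6 new -> 21 infected
Step 6: +4 new -> 25 infected
Step 7: +2 new -> 27 infected
Step 8: +1 new -> 28 infected
Step 9: +0 new -> 28 infected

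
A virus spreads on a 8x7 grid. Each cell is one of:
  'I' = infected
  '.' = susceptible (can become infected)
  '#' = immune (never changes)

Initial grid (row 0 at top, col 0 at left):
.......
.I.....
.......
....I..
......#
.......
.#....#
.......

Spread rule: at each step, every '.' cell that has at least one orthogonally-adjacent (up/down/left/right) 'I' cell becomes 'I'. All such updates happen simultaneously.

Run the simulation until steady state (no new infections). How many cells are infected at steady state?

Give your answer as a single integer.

Step 0 (initial): 2 infected
Step 1: +8 new -> 10 infected
Step 2: +14 new -> 24 infected
Step 3: +10 new -> 34 infected
Step 4: +9 new -> 43 infected
Step 5: +5 new -> 48 infected
Step 6: +3 new -> 51 infected
Step 7: +2 new -> 53 infected
Step 8: +0 new -> 53 infected

Answer: 53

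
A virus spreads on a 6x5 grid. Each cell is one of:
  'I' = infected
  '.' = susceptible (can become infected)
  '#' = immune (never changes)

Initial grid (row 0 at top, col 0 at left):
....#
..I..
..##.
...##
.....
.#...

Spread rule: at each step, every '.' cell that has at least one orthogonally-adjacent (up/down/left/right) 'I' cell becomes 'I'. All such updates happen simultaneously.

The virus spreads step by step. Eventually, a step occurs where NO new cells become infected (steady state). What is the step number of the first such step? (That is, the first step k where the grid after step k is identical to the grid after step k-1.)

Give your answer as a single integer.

Step 0 (initial): 1 infected
Step 1: +3 new -> 4 infected
Step 2: +5 new -> 9 infected
Step 3: +4 new -> 13 infected
Step 4: +3 new -> 16 infected
Step 5: +2 new -> 18 infected
Step 6: +3 new -> 21 infected
Step 7: +2 new -> 23 infected
Step 8: +1 new -> 24 infected
Step 9: +0 new -> 24 infected

Answer: 9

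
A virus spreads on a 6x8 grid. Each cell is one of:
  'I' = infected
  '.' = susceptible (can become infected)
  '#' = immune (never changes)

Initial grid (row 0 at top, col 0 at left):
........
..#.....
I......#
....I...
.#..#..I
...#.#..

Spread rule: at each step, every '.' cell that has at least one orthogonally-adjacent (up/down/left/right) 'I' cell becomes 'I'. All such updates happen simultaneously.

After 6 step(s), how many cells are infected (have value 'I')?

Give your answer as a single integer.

Step 0 (initial): 3 infected
Step 1: +9 new -> 12 infected
Step 2: +13 new -> 25 infected
Step 3: +7 new -> 32 infected
Step 4: +6 new -> 38 infected
Step 5: +2 new -> 40 infected
Step 6: +1 new -> 41 infected

Answer: 41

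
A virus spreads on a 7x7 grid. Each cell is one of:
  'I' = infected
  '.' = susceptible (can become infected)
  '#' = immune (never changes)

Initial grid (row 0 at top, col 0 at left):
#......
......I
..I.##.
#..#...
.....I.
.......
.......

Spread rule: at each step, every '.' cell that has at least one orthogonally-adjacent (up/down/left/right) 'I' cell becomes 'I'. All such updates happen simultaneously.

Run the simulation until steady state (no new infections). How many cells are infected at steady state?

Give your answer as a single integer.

Answer: 44

Derivation:
Step 0 (initial): 3 infected
Step 1: +11 new -> 14 infected
Step 2: +14 new -> 28 infected
Step 3: +9 new -> 37 infected
Step 4: +4 new -> 41 infected
Step 5: +2 new -> 43 infected
Step 6: +1 new -> 44 infected
Step 7: +0 new -> 44 infected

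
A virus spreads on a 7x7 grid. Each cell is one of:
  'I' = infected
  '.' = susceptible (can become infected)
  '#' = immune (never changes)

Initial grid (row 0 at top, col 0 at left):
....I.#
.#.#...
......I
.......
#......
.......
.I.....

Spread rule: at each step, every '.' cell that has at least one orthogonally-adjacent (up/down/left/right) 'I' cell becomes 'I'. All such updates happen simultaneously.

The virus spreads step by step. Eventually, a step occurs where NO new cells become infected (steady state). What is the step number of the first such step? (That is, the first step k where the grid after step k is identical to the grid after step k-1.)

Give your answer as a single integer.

Answer: 6

Derivation:
Step 0 (initial): 3 infected
Step 1: +9 new -> 12 infected
Step 2: +9 new -> 21 infected
Step 3: +10 new -> 31 infected
Step 4: +12 new -> 43 infected
Step 5: +2 new -> 45 infected
Step 6: +0 new -> 45 infected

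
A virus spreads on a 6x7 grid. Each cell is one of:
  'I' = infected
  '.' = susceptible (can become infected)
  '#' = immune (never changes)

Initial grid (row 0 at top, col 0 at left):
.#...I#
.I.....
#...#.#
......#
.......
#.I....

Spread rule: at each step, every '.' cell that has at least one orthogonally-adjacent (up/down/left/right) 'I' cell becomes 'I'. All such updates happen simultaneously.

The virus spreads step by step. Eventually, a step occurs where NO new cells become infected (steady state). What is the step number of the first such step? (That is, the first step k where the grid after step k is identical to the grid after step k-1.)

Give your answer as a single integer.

Answer: 6

Derivation:
Step 0 (initial): 3 infected
Step 1: +8 new -> 11 infected
Step 2: +13 new -> 24 infected
Step 3: +7 new -> 31 infected
Step 4: +3 new -> 34 infected
Step 5: +1 new -> 35 infected
Step 6: +0 new -> 35 infected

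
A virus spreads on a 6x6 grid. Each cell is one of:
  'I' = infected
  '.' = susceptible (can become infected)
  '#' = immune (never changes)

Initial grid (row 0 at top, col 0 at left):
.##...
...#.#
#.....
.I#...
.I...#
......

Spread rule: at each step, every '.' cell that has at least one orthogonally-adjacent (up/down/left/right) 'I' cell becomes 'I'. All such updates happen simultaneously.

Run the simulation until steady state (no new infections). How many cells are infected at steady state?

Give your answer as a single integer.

Answer: 29

Derivation:
Step 0 (initial): 2 infected
Step 1: +5 new -> 7 infected
Step 2: +5 new -> 12 infected
Step 3: +6 new -> 18 infected
Step 4: +4 new -> 22 infected
Step 5: +4 new -> 26 infected
Step 6: +1 new -> 27 infected
Step 7: +2 new -> 29 infected
Step 8: +0 new -> 29 infected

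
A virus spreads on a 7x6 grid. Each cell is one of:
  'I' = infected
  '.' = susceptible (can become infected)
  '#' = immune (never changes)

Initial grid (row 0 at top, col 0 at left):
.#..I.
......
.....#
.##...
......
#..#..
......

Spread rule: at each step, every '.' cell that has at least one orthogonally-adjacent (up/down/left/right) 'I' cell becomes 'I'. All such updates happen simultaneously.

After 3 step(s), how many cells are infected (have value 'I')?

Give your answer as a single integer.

Step 0 (initial): 1 infected
Step 1: +3 new -> 4 infected
Step 2: +4 new -> 8 infected
Step 3: +3 new -> 11 infected

Answer: 11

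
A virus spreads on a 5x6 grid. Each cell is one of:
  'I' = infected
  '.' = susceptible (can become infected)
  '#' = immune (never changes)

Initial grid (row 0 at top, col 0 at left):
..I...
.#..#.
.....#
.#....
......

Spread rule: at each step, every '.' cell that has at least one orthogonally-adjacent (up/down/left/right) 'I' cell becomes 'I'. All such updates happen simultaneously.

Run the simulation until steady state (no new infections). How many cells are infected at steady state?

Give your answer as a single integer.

Step 0 (initial): 1 infected
Step 1: +3 new -> 4 infected
Step 2: +4 new -> 8 infected
Step 3: +5 new -> 13 infected
Step 4: +5 new -> 18 infected
Step 5: +4 new -> 22 infected
Step 6: +3 new -> 25 infected
Step 7: +1 new -> 26 infected
Step 8: +0 new -> 26 infected

Answer: 26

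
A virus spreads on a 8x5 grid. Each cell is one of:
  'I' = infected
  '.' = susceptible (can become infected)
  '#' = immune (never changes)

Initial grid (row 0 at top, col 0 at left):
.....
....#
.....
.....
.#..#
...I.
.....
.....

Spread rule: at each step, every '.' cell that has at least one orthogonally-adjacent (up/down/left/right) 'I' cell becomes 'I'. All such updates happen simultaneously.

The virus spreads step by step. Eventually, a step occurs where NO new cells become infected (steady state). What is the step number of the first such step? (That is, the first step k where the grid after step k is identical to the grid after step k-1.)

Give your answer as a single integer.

Answer: 9

Derivation:
Step 0 (initial): 1 infected
Step 1: +4 new -> 5 infected
Step 2: +6 new -> 11 infected
Step 3: +7 new -> 18 infected
Step 4: +7 new -> 25 infected
Step 5: +5 new -> 30 infected
Step 6: +4 new -> 34 infected
Step 7: +2 new -> 36 infected
Step 8: +1 new -> 37 infected
Step 9: +0 new -> 37 infected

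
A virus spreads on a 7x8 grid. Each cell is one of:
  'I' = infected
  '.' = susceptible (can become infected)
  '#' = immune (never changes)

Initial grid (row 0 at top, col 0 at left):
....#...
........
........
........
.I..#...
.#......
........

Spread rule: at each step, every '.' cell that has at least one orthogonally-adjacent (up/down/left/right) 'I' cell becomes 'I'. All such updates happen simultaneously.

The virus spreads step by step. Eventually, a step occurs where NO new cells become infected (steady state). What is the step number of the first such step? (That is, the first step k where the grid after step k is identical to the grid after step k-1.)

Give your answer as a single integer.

Step 0 (initial): 1 infected
Step 1: +3 new -> 4 infected
Step 2: +6 new -> 10 infected
Step 3: +7 new -> 17 infected
Step 4: +8 new -> 25 infected
Step 5: +7 new -> 32 infected
Step 6: +7 new -> 39 infected
Step 7: +6 new -> 45 infected
Step 8: +5 new -> 50 infected
Step 9: +2 new -> 52 infected
Step 10: +1 new -> 53 infected
Step 11: +0 new -> 53 infected

Answer: 11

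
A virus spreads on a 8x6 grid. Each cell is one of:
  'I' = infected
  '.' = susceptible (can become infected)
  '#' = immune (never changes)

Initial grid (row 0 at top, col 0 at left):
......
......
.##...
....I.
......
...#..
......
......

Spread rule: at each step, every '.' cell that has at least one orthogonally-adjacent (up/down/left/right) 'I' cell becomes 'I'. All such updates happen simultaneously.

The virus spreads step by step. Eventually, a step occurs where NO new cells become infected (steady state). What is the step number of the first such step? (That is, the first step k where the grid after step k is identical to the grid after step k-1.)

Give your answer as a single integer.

Step 0 (initial): 1 infected
Step 1: +4 new -> 5 infected
Step 2: +7 new -> 12 infected
Step 3: +7 new -> 19 infected
Step 4: +9 new -> 28 infected
Step 5: +8 new -> 36 infected
Step 6: +5 new -> 41 infected
Step 7: +3 new -> 44 infected
Step 8: +1 new -> 45 infected
Step 9: +0 new -> 45 infected

Answer: 9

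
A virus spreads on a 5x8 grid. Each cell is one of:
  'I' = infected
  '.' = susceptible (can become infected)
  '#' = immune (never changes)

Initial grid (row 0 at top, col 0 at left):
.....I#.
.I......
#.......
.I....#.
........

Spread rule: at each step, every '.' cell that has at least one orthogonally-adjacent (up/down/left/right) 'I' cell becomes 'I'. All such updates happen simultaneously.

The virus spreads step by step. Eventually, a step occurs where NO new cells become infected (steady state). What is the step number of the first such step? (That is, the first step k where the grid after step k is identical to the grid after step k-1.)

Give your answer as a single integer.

Step 0 (initial): 3 infected
Step 1: +9 new -> 12 infected
Step 2: +11 new -> 23 infected
Step 3: +7 new -> 30 infected
Step 4: +4 new -> 34 infected
Step 5: +2 new -> 36 infected
Step 6: +1 new -> 37 infected
Step 7: +0 new -> 37 infected

Answer: 7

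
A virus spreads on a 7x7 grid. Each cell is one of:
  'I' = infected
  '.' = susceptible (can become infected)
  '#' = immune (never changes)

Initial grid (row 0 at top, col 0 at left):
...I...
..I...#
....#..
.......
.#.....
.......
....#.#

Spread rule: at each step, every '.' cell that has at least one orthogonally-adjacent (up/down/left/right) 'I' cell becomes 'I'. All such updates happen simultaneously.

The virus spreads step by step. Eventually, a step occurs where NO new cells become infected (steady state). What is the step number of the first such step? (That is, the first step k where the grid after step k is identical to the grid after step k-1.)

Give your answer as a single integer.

Answer: 9

Derivation:
Step 0 (initial): 2 infected
Step 1: +5 new -> 7 infected
Step 2: +7 new -> 14 infected
Step 3: +7 new -> 21 infected
Step 4: +5 new -> 26 infected
Step 5: +7 new -> 33 infected
Step 6: +6 new -> 39 infected
Step 7: +3 new -> 42 infected
Step 8: +2 new -> 44 infected
Step 9: +0 new -> 44 infected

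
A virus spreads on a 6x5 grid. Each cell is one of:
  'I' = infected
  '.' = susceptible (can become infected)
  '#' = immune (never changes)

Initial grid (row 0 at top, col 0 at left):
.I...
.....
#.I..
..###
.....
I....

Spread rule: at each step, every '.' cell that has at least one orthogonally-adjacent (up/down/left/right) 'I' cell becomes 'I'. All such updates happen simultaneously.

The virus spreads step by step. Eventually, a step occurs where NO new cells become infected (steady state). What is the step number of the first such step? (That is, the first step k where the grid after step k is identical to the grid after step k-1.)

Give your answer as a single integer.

Answer: 6

Derivation:
Step 0 (initial): 3 infected
Step 1: +8 new -> 11 infected
Step 2: +8 new -> 19 infected
Step 3: +4 new -> 23 infected
Step 4: +2 new -> 25 infected
Step 5: +1 new -> 26 infected
Step 6: +0 new -> 26 infected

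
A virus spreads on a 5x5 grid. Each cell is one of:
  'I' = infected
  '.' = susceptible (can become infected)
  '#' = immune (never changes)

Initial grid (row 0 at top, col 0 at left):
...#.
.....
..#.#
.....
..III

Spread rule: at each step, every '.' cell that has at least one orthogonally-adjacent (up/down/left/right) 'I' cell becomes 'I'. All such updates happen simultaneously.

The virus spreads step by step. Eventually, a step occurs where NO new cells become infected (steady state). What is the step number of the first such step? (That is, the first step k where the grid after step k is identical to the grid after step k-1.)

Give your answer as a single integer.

Step 0 (initial): 3 infected
Step 1: +4 new -> 7 infected
Step 2: +3 new -> 10 infected
Step 3: +3 new -> 13 infected
Step 4: +4 new -> 17 infected
Step 5: +4 new -> 21 infected
Step 6: +1 new -> 22 infected
Step 7: +0 new -> 22 infected

Answer: 7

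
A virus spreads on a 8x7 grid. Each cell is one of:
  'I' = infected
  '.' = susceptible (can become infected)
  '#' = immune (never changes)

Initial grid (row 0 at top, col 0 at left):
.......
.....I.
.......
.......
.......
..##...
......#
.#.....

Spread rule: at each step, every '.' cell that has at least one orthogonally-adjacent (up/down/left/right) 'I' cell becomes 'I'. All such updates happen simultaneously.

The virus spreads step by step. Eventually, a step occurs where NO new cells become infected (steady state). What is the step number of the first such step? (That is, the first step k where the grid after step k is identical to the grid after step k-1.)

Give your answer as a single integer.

Step 0 (initial): 1 infected
Step 1: +4 new -> 5 infected
Step 2: +6 new -> 11 infected
Step 3: +6 new -> 17 infected
Step 4: +7 new -> 24 infected
Step 5: +8 new -> 32 infected
Step 6: +6 new -> 38 infected
Step 7: +5 new -> 43 infected
Step 8: +4 new -> 47 infected
Step 9: +3 new -> 50 infected
Step 10: +1 new -> 51 infected
Step 11: +1 new -> 52 infected
Step 12: +0 new -> 52 infected

Answer: 12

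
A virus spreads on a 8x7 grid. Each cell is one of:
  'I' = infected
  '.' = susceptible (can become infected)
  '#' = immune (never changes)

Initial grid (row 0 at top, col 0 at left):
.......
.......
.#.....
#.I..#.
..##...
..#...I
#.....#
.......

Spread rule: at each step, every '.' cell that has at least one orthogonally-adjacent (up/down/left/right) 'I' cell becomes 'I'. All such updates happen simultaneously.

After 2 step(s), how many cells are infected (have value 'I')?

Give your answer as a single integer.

Answer: 15

Derivation:
Step 0 (initial): 2 infected
Step 1: +5 new -> 7 infected
Step 2: +8 new -> 15 infected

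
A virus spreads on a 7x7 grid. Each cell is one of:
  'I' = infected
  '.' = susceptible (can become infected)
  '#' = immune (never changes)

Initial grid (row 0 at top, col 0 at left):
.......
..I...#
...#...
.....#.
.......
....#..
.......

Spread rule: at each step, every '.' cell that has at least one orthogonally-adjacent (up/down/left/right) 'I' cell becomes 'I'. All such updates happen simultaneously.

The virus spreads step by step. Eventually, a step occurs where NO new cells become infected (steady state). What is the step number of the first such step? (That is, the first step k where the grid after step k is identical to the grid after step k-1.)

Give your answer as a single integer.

Step 0 (initial): 1 infected
Step 1: +4 new -> 5 infected
Step 2: +6 new -> 11 infected
Step 3: +8 new -> 19 infected
Step 4: +7 new -> 26 infected
Step 5: +7 new -> 33 infected
Step 6: +5 new -> 38 infected
Step 7: +4 new -> 42 infected
Step 8: +2 new -> 44 infected
Step 9: +1 new -> 45 infected
Step 10: +0 new -> 45 infected

Answer: 10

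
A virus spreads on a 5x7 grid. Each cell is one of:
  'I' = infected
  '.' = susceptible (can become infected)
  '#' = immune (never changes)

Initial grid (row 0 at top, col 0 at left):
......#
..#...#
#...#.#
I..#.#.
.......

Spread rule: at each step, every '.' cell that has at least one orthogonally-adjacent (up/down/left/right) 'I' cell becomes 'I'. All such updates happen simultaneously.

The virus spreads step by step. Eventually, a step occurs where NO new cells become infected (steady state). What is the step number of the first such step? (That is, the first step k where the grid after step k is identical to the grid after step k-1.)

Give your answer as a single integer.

Step 0 (initial): 1 infected
Step 1: +2 new -> 3 infected
Step 2: +3 new -> 6 infected
Step 3: +3 new -> 9 infected
Step 4: +4 new -> 13 infected
Step 5: +4 new -> 17 infected
Step 6: +4 new -> 21 infected
Step 7: +3 new -> 24 infected
Step 8: +3 new -> 27 infected
Step 9: +0 new -> 27 infected

Answer: 9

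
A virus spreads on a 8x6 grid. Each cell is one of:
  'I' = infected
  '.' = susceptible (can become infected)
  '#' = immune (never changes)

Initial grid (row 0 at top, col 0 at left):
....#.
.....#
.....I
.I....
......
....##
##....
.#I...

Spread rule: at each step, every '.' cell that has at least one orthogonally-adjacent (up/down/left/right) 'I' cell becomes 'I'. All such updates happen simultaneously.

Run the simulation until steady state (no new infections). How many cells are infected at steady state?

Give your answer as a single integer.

Answer: 39

Derivation:
Step 0 (initial): 3 infected
Step 1: +8 new -> 11 infected
Step 2: +14 new -> 25 infected
Step 3: +10 new -> 35 infected
Step 4: +4 new -> 39 infected
Step 5: +0 new -> 39 infected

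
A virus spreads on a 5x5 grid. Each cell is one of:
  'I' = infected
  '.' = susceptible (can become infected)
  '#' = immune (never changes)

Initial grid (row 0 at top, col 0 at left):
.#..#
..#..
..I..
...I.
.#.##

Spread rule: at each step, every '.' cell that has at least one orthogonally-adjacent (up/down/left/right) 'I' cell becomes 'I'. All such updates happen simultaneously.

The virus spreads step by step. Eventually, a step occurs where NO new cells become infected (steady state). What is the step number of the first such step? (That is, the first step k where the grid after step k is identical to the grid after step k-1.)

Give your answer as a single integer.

Answer: 5

Derivation:
Step 0 (initial): 2 infected
Step 1: +4 new -> 6 infected
Step 2: +6 new -> 12 infected
Step 3: +4 new -> 16 infected
Step 4: +3 new -> 19 infected
Step 5: +0 new -> 19 infected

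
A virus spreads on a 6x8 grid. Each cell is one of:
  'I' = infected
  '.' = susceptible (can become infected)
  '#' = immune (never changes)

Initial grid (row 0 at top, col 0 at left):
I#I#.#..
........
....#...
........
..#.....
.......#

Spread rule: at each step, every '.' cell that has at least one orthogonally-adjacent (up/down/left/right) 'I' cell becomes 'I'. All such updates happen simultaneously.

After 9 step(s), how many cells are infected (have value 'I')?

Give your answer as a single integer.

Answer: 42

Derivation:
Step 0 (initial): 2 infected
Step 1: +2 new -> 4 infected
Step 2: +4 new -> 8 infected
Step 3: +5 new -> 13 infected
Step 4: +5 new -> 18 infected
Step 5: +6 new -> 24 infected
Step 6: +7 new -> 31 infected
Step 7: +6 new -> 37 infected
Step 8: +3 new -> 40 infected
Step 9: +2 new -> 42 infected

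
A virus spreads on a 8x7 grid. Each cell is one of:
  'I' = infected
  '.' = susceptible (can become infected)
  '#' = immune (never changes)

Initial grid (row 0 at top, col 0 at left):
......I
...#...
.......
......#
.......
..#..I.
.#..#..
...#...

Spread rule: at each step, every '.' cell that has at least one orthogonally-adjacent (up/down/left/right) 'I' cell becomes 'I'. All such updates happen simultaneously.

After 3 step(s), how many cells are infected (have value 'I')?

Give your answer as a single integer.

Step 0 (initial): 2 infected
Step 1: +6 new -> 8 infected
Step 2: +9 new -> 17 infected
Step 3: +8 new -> 25 infected

Answer: 25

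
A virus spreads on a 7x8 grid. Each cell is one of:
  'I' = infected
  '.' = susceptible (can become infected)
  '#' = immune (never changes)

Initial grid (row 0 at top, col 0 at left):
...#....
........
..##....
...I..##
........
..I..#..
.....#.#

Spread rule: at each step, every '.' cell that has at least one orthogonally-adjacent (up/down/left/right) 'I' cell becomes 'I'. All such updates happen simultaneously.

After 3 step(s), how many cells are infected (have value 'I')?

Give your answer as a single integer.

Step 0 (initial): 2 infected
Step 1: +7 new -> 9 infected
Step 2: +9 new -> 18 infected
Step 3: +8 new -> 26 infected

Answer: 26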